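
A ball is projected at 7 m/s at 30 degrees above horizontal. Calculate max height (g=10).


Given: v0 = 7 m/s, theta = 30 deg, g = 10 m/s^2
sin^2(30) = 1/4
Using H = v0^2 * sin^2(theta) / (2*g)
H = 7^2 * 1/4 / (2*10)
H = 49 * 1/4 / 20
H = 49/4 / 20
H = 49/80 m

49/80 m


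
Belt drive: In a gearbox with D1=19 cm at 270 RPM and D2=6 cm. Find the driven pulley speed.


Given: D1 = 19 cm, w1 = 270 RPM, D2 = 6 cm
Using D1*w1 = D2*w2
w2 = D1*w1 / D2
w2 = 19*270 / 6
w2 = 5130 / 6
w2 = 855 RPM

855 RPM


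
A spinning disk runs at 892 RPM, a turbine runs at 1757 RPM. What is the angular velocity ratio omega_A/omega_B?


Given: RPM_A = 892, RPM_B = 1757
omega = 2*pi*RPM/60, so omega_A/omega_B = RPM_A / RPM_B
omega_A/omega_B = 892 / 1757
omega_A/omega_B = 892/1757

892/1757


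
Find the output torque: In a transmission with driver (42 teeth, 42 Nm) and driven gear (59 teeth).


Given: N1 = 42, N2 = 59, T1 = 42 Nm
Using T2/T1 = N2/N1
T2 = T1 * N2 / N1
T2 = 42 * 59 / 42
T2 = 2478 / 42
T2 = 59 Nm

59 Nm


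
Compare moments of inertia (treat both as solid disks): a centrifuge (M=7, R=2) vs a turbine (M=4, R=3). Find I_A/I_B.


Given: M1=7 kg, R1=2 m, M2=4 kg, R2=3 m
For a disk: I = (1/2)*M*R^2, so I_A/I_B = (M1*R1^2)/(M2*R2^2)
M1*R1^2 = 7*4 = 28
M2*R2^2 = 4*9 = 36
I_A/I_B = 28/36 = 7/9

7/9


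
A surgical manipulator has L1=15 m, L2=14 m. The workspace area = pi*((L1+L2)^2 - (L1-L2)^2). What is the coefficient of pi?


Given: L1 = 15, L2 = 14
(L1+L2)^2 = (29)^2 = 841
(L1-L2)^2 = (1)^2 = 1
Difference = 841 - 1 = 840
This equals 4*L1*L2 = 4*15*14 = 840
Workspace area = 840*pi

840


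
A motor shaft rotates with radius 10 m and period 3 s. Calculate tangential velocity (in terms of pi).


Given: radius r = 10 m, period T = 3 s
Using v = 2*pi*r / T
v = 2*pi*10 / 3
v = 20*pi / 3
v = 20/3*pi m/s

20/3*pi m/s


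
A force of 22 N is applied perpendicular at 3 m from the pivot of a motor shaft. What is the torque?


Given: F = 22 N, r = 3 m, angle = 90 deg (perpendicular)
Using tau = F * r * sin(90)
sin(90) = 1
tau = 22 * 3 * 1
tau = 66 Nm

66 Nm


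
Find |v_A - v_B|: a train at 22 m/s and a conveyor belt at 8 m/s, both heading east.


Given: v_A = 22 m/s east, v_B = 8 m/s east
Both move in the same direction; relative speed = |v_A - v_B|
|22 - 8| = |14|
= 14 m/s

14 m/s


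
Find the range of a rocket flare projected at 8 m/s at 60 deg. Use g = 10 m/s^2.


Given: v0 = 8 m/s, theta = 60 deg, g = 10 m/s^2
sin(2*60) = sin(120) = sqrt(3)/2
Using R = v0^2 * sin(2*theta) / g
R = 8^2 * (sqrt(3)/2) / 10
R = 64 * sqrt(3) / 20
R = 16/5*sqrt(3) m

16/5*sqrt(3) m


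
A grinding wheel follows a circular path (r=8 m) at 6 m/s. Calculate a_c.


Given: v = 6 m/s, r = 8 m
Using a_c = v^2 / r
a_c = 6^2 / 8
a_c = 36 / 8
a_c = 9/2 m/s^2

9/2 m/s^2


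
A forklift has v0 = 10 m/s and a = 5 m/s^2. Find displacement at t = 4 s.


Given: v0 = 10 m/s, a = 5 m/s^2, t = 4 s
Using s = v0*t + (1/2)*a*t^2
s = 10*4 + (1/2)*5*4^2
s = 40 + (1/2)*80
s = 40 + 40
s = 80

80 m


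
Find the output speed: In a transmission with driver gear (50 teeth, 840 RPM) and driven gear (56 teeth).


Given: N1 = 50 teeth, w1 = 840 RPM, N2 = 56 teeth
Using N1*w1 = N2*w2
w2 = N1*w1 / N2
w2 = 50*840 / 56
w2 = 42000 / 56
w2 = 750 RPM

750 RPM


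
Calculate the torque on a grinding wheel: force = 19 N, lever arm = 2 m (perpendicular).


Given: F = 19 N, r = 2 m, angle = 90 deg (perpendicular)
Using tau = F * r * sin(90)
sin(90) = 1
tau = 19 * 2 * 1
tau = 38 Nm

38 Nm


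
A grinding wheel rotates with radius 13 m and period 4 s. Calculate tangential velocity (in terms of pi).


Given: radius r = 13 m, period T = 4 s
Using v = 2*pi*r / T
v = 2*pi*13 / 4
v = 26*pi / 4
v = 13/2*pi m/s

13/2*pi m/s


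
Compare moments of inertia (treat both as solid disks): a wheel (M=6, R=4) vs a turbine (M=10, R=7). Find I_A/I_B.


Given: M1=6 kg, R1=4 m, M2=10 kg, R2=7 m
For a disk: I = (1/2)*M*R^2, so I_A/I_B = (M1*R1^2)/(M2*R2^2)
M1*R1^2 = 6*16 = 96
M2*R2^2 = 10*49 = 490
I_A/I_B = 96/490 = 48/245

48/245


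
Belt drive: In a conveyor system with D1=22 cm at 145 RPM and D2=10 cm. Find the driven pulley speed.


Given: D1 = 22 cm, w1 = 145 RPM, D2 = 10 cm
Using D1*w1 = D2*w2
w2 = D1*w1 / D2
w2 = 22*145 / 10
w2 = 3190 / 10
w2 = 319 RPM

319 RPM


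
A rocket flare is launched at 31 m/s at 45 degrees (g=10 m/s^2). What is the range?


Given: v0 = 31 m/s, theta = 45 deg, g = 10 m/s^2
sin(2*45) = sin(90) = 1
Using R = v0^2 * sin(2*theta) / g
R = 31^2 * 1 / 10
R = 961 / 10
R = 961/10 m

961/10 m


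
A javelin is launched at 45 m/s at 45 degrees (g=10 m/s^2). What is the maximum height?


Given: v0 = 45 m/s, theta = 45 deg, g = 10 m/s^2
sin^2(45) = 1/2
Using H = v0^2 * sin^2(theta) / (2*g)
H = 45^2 * 1/2 / (2*10)
H = 2025 * 1/2 / 20
H = 2025/2 / 20
H = 405/8 m

405/8 m


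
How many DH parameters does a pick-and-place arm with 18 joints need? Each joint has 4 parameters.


Given: 18 joints, 4 DH parameters per joint (d, theta, a, alpha)
Total DH parameters = number_of_joints * 4
Total = 18 * 4
Total = 72

72


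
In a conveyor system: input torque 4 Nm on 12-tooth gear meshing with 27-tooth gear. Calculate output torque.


Given: N1 = 12, N2 = 27, T1 = 4 Nm
Using T2/T1 = N2/N1
T2 = T1 * N2 / N1
T2 = 4 * 27 / 12
T2 = 108 / 12
T2 = 9 Nm

9 Nm


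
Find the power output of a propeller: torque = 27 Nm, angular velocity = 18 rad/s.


Given: tau = 27 Nm, omega = 18 rad/s
Using P = tau * omega
P = 27 * 18
P = 486 W

486 W


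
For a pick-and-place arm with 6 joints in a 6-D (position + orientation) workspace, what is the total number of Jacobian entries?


Given: task space dimension = 6, joints = 6
Jacobian is a 6 x 6 matrix
Total entries = rows * columns
Total = 6 * 6
Total = 36

36


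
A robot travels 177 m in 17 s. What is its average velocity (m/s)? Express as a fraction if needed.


Given: distance d = 177 m, time t = 17 s
Using v = d / t
v = 177 / 17
v = 177/17 m/s

177/17 m/s


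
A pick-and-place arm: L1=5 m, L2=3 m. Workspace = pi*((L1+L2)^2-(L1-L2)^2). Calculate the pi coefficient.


Given: L1 = 5, L2 = 3
(L1+L2)^2 = (8)^2 = 64
(L1-L2)^2 = (2)^2 = 4
Difference = 64 - 4 = 60
This equals 4*L1*L2 = 4*5*3 = 60
Workspace area = 60*pi

60


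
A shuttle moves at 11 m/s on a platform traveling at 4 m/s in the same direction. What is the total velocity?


Given: object velocity = 11 m/s, platform velocity = 4 m/s (same direction)
Using classical velocity addition: v_total = v_object + v_platform
v_total = 11 + 4
v_total = 15 m/s

15 m/s


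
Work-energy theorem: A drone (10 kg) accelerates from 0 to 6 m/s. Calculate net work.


Given: m = 10 kg, v0 = 0 m/s, v = 6 m/s
Using W = (1/2)*m*(v^2 - v0^2)
v^2 = 6^2 = 36
v0^2 = 0^2 = 0
v^2 - v0^2 = 36 - 0 = 36
W = (1/2)*10*36 = 180 J

180 J


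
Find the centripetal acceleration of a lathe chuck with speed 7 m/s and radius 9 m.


Given: v = 7 m/s, r = 9 m
Using a_c = v^2 / r
a_c = 7^2 / 9
a_c = 49 / 9
a_c = 49/9 m/s^2

49/9 m/s^2


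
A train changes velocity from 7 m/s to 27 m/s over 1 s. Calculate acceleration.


Given: initial velocity v0 = 7 m/s, final velocity v = 27 m/s, time t = 1 s
Using a = (v - v0) / t
a = (27 - 7) / 1
a = 20 / 1
a = 20 m/s^2

20 m/s^2


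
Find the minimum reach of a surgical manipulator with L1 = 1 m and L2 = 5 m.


Given: L1 = 1 m, L2 = 5 m
For a 2-link planar arm, min reach = |L1 - L2| (second link folded back)
Min reach = |1 - 5|
Min reach = 4 m

4 m


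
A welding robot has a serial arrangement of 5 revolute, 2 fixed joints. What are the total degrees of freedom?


Given: serial robot with 5 revolute, 2 fixed joints
DOF contribution per joint type: revolute=1, prismatic=1, spherical=3, fixed=0
DOF = 5*1 + 2*0
DOF = 5

5


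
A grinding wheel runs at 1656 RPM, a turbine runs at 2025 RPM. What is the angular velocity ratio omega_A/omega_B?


Given: RPM_A = 1656, RPM_B = 2025
omega = 2*pi*RPM/60, so omega_A/omega_B = RPM_A / RPM_B
omega_A/omega_B = 1656 / 2025
omega_A/omega_B = 184/225

184/225


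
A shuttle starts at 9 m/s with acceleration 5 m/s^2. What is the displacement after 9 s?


Given: v0 = 9 m/s, a = 5 m/s^2, t = 9 s
Using s = v0*t + (1/2)*a*t^2
s = 9*9 + (1/2)*5*9^2
s = 81 + (1/2)*405
s = 81 + 405/2
s = 567/2

567/2 m


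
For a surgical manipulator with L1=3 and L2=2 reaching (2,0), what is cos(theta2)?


Given: L1 = 3, L2 = 2, target (x, y) = (2, 0)
Using cos(theta2) = (x^2 + y^2 - L1^2 - L2^2) / (2*L1*L2)
x^2 + y^2 = 2^2 + 0 = 4
L1^2 + L2^2 = 9 + 4 = 13
Numerator = 4 - 13 = -9
Denominator = 2*3*2 = 12
cos(theta2) = -9/12 = -3/4

-3/4


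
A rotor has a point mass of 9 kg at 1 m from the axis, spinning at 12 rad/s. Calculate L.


Given: m = 9 kg, r = 1 m, omega = 12 rad/s
For a point mass: I = m*r^2
I = 9*1^2 = 9*1 = 9
L = I*omega = 9*12
L = 108 kg*m^2/s

108 kg*m^2/s


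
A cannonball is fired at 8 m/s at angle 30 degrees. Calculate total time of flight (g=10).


Given: v0 = 8 m/s, theta = 30 deg, g = 10 m/s^2
sin(30) = 1/2
Using T = 2*v0*sin(theta) / g
T = 2*8*1/2 / 10
T = 8 / 10
T = 4/5 s

4/5 s


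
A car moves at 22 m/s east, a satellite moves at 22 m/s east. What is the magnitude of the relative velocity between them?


Given: v_A = 22 m/s east, v_B = 22 m/s east
Both move in the same direction; relative speed = |v_A - v_B|
|22 - 22| = |0|
= 0 m/s

0 m/s


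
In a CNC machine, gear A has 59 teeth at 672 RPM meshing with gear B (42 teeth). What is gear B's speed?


Given: N1 = 59 teeth, w1 = 672 RPM, N2 = 42 teeth
Using N1*w1 = N2*w2
w2 = N1*w1 / N2
w2 = 59*672 / 42
w2 = 39648 / 42
w2 = 944 RPM

944 RPM


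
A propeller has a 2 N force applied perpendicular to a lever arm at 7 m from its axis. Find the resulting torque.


Given: F = 2 N, r = 7 m, angle = 90 deg (perpendicular)
Using tau = F * r * sin(90)
sin(90) = 1
tau = 2 * 7 * 1
tau = 14 Nm

14 Nm


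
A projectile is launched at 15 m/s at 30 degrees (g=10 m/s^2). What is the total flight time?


Given: v0 = 15 m/s, theta = 30 deg, g = 10 m/s^2
sin(30) = 1/2
Using T = 2*v0*sin(theta) / g
T = 2*15*1/2 / 10
T = 15 / 10
T = 3/2 s

3/2 s


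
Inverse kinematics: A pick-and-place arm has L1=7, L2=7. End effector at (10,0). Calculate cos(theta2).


Given: L1 = 7, L2 = 7, target (x, y) = (10, 0)
Using cos(theta2) = (x^2 + y^2 - L1^2 - L2^2) / (2*L1*L2)
x^2 + y^2 = 10^2 + 0 = 100
L1^2 + L2^2 = 49 + 49 = 98
Numerator = 100 - 98 = 2
Denominator = 2*7*7 = 98
cos(theta2) = 2/98 = 1/49

1/49


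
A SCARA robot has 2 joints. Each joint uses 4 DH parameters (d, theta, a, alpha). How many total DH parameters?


Given: 2 joints, 4 DH parameters per joint (d, theta, a, alpha)
Total DH parameters = number_of_joints * 4
Total = 2 * 4
Total = 8

8


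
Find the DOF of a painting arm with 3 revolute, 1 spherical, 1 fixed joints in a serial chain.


Given: serial robot with 3 revolute, 1 spherical, 1 fixed joints
DOF contribution per joint type: revolute=1, prismatic=1, spherical=3, fixed=0
DOF = 3*1 + 1*3 + 1*0
DOF = 6

6


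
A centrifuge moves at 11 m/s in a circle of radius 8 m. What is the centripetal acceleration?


Given: v = 11 m/s, r = 8 m
Using a_c = v^2 / r
a_c = 11^2 / 8
a_c = 121 / 8
a_c = 121/8 m/s^2

121/8 m/s^2


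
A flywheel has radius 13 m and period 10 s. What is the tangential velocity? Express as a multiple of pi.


Given: radius r = 13 m, period T = 10 s
Using v = 2*pi*r / T
v = 2*pi*13 / 10
v = 26*pi / 10
v = 13/5*pi m/s

13/5*pi m/s


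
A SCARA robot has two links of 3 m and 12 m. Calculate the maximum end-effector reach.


Given: L1 = 3 m, L2 = 12 m
For a 2-link planar arm, max reach = L1 + L2 (fully extended)
Max reach = 3 + 12
Max reach = 15 m

15 m


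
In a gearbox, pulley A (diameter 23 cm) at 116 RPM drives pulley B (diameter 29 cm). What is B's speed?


Given: D1 = 23 cm, w1 = 116 RPM, D2 = 29 cm
Using D1*w1 = D2*w2
w2 = D1*w1 / D2
w2 = 23*116 / 29
w2 = 2668 / 29
w2 = 92 RPM

92 RPM


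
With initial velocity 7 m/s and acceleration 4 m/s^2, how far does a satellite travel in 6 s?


Given: v0 = 7 m/s, a = 4 m/s^2, t = 6 s
Using s = v0*t + (1/2)*a*t^2
s = 7*6 + (1/2)*4*6^2
s = 42 + (1/2)*144
s = 42 + 72
s = 114

114 m


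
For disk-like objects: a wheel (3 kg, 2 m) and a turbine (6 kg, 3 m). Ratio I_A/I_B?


Given: M1=3 kg, R1=2 m, M2=6 kg, R2=3 m
For a disk: I = (1/2)*M*R^2, so I_A/I_B = (M1*R1^2)/(M2*R2^2)
M1*R1^2 = 3*4 = 12
M2*R2^2 = 6*9 = 54
I_A/I_B = 12/54 = 2/9

2/9


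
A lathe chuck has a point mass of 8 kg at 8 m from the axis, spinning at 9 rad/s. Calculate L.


Given: m = 8 kg, r = 8 m, omega = 9 rad/s
For a point mass: I = m*r^2
I = 8*8^2 = 8*64 = 512
L = I*omega = 512*9
L = 4608 kg*m^2/s

4608 kg*m^2/s


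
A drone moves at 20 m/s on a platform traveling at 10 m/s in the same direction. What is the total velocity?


Given: object velocity = 20 m/s, platform velocity = 10 m/s (same direction)
Using classical velocity addition: v_total = v_object + v_platform
v_total = 20 + 10
v_total = 30 m/s

30 m/s


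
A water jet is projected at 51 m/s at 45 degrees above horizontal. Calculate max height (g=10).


Given: v0 = 51 m/s, theta = 45 deg, g = 10 m/s^2
sin^2(45) = 1/2
Using H = v0^2 * sin^2(theta) / (2*g)
H = 51^2 * 1/2 / (2*10)
H = 2601 * 1/2 / 20
H = 2601/2 / 20
H = 2601/40 m

2601/40 m


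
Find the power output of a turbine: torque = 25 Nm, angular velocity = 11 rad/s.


Given: tau = 25 Nm, omega = 11 rad/s
Using P = tau * omega
P = 25 * 11
P = 275 W

275 W


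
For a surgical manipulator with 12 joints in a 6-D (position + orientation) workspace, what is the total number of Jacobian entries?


Given: task space dimension = 6, joints = 12
Jacobian is a 6 x 12 matrix
Total entries = rows * columns
Total = 6 * 12
Total = 72

72


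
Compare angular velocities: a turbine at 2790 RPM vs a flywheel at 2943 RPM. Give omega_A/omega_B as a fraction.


Given: RPM_A = 2790, RPM_B = 2943
omega = 2*pi*RPM/60, so omega_A/omega_B = RPM_A / RPM_B
omega_A/omega_B = 2790 / 2943
omega_A/omega_B = 310/327

310/327


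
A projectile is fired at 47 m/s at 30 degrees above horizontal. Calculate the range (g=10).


Given: v0 = 47 m/s, theta = 30 deg, g = 10 m/s^2
sin(2*30) = sin(60) = sqrt(3)/2
Using R = v0^2 * sin(2*theta) / g
R = 47^2 * (sqrt(3)/2) / 10
R = 2209 * sqrt(3) / 20
R = 2209/20*sqrt(3) m

2209/20*sqrt(3) m


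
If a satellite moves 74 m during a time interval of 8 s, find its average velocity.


Given: distance d = 74 m, time t = 8 s
Using v = d / t
v = 74 / 8
v = 37/4 m/s

37/4 m/s


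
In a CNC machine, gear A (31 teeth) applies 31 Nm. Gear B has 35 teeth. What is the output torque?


Given: N1 = 31, N2 = 35, T1 = 31 Nm
Using T2/T1 = N2/N1
T2 = T1 * N2 / N1
T2 = 31 * 35 / 31
T2 = 1085 / 31
T2 = 35 Nm

35 Nm


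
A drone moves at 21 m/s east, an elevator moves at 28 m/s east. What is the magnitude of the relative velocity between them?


Given: v_A = 21 m/s east, v_B = 28 m/s east
Both move in the same direction; relative speed = |v_A - v_B|
|21 - 28| = |-7|
= 7 m/s

7 m/s


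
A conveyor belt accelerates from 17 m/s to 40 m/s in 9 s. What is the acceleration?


Given: initial velocity v0 = 17 m/s, final velocity v = 40 m/s, time t = 9 s
Using a = (v - v0) / t
a = (40 - 17) / 9
a = 23 / 9
a = 23/9 m/s^2

23/9 m/s^2


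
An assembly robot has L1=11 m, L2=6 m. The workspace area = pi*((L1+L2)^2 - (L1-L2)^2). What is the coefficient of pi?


Given: L1 = 11, L2 = 6
(L1+L2)^2 = (17)^2 = 289
(L1-L2)^2 = (5)^2 = 25
Difference = 289 - 25 = 264
This equals 4*L1*L2 = 4*11*6 = 264
Workspace area = 264*pi

264


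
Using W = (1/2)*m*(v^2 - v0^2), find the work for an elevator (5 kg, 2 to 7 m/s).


Given: m = 5 kg, v0 = 2 m/s, v = 7 m/s
Using W = (1/2)*m*(v^2 - v0^2)
v^2 = 7^2 = 49
v0^2 = 2^2 = 4
v^2 - v0^2 = 49 - 4 = 45
W = (1/2)*5*45 = 225/2 J

225/2 J


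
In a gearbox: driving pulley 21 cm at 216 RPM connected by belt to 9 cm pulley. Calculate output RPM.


Given: D1 = 21 cm, w1 = 216 RPM, D2 = 9 cm
Using D1*w1 = D2*w2
w2 = D1*w1 / D2
w2 = 21*216 / 9
w2 = 4536 / 9
w2 = 504 RPM

504 RPM


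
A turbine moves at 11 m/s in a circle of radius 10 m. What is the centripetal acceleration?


Given: v = 11 m/s, r = 10 m
Using a_c = v^2 / r
a_c = 11^2 / 10
a_c = 121 / 10
a_c = 121/10 m/s^2

121/10 m/s^2


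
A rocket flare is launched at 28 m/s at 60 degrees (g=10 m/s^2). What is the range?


Given: v0 = 28 m/s, theta = 60 deg, g = 10 m/s^2
sin(2*60) = sin(120) = sqrt(3)/2
Using R = v0^2 * sin(2*theta) / g
R = 28^2 * (sqrt(3)/2) / 10
R = 784 * sqrt(3) / 20
R = 196/5*sqrt(3) m

196/5*sqrt(3) m


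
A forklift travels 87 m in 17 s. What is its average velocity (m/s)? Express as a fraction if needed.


Given: distance d = 87 m, time t = 17 s
Using v = d / t
v = 87 / 17
v = 87/17 m/s

87/17 m/s


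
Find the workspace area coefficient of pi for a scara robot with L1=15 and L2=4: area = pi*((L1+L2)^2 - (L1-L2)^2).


Given: L1 = 15, L2 = 4
(L1+L2)^2 = (19)^2 = 361
(L1-L2)^2 = (11)^2 = 121
Difference = 361 - 121 = 240
This equals 4*L1*L2 = 4*15*4 = 240
Workspace area = 240*pi

240


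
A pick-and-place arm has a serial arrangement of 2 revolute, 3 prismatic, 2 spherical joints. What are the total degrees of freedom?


Given: serial robot with 2 revolute, 3 prismatic, 2 spherical joints
DOF contribution per joint type: revolute=1, prismatic=1, spherical=3, fixed=0
DOF = 2*1 + 3*1 + 2*3
DOF = 11

11


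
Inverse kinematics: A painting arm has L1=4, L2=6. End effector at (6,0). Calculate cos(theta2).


Given: L1 = 4, L2 = 6, target (x, y) = (6, 0)
Using cos(theta2) = (x^2 + y^2 - L1^2 - L2^2) / (2*L1*L2)
x^2 + y^2 = 6^2 + 0 = 36
L1^2 + L2^2 = 16 + 36 = 52
Numerator = 36 - 52 = -16
Denominator = 2*4*6 = 48
cos(theta2) = -16/48 = -1/3

-1/3


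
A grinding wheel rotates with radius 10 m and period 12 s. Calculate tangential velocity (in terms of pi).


Given: radius r = 10 m, period T = 12 s
Using v = 2*pi*r / T
v = 2*pi*10 / 12
v = 20*pi / 12
v = 5/3*pi m/s

5/3*pi m/s


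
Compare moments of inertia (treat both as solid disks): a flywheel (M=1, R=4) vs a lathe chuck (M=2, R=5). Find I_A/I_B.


Given: M1=1 kg, R1=4 m, M2=2 kg, R2=5 m
For a disk: I = (1/2)*M*R^2, so I_A/I_B = (M1*R1^2)/(M2*R2^2)
M1*R1^2 = 1*16 = 16
M2*R2^2 = 2*25 = 50
I_A/I_B = 16/50 = 8/25

8/25


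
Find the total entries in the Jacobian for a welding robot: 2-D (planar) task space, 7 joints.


Given: task space dimension = 2, joints = 7
Jacobian is a 2 x 7 matrix
Total entries = rows * columns
Total = 2 * 7
Total = 14

14


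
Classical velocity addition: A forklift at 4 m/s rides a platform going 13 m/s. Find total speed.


Given: object velocity = 4 m/s, platform velocity = 13 m/s (same direction)
Using classical velocity addition: v_total = v_object + v_platform
v_total = 4 + 13
v_total = 17 m/s

17 m/s


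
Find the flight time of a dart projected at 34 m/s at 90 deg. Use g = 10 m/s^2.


Given: v0 = 34 m/s, theta = 90 deg, g = 10 m/s^2
sin(90) = 1
Using T = 2*v0*sin(theta) / g
T = 2*34*1 / 10
T = 68 / 10
T = 34/5 s

34/5 s


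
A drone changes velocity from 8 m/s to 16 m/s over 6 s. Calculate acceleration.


Given: initial velocity v0 = 8 m/s, final velocity v = 16 m/s, time t = 6 s
Using a = (v - v0) / t
a = (16 - 8) / 6
a = 8 / 6
a = 4/3 m/s^2

4/3 m/s^2


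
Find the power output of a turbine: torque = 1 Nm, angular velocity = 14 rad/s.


Given: tau = 1 Nm, omega = 14 rad/s
Using P = tau * omega
P = 1 * 14
P = 14 W

14 W


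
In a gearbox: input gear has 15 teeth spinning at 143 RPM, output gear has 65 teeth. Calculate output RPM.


Given: N1 = 15 teeth, w1 = 143 RPM, N2 = 65 teeth
Using N1*w1 = N2*w2
w2 = N1*w1 / N2
w2 = 15*143 / 65
w2 = 2145 / 65
w2 = 33 RPM

33 RPM


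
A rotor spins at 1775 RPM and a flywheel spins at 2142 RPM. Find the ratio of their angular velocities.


Given: RPM_A = 1775, RPM_B = 2142
omega = 2*pi*RPM/60, so omega_A/omega_B = RPM_A / RPM_B
omega_A/omega_B = 1775 / 2142
omega_A/omega_B = 1775/2142

1775/2142


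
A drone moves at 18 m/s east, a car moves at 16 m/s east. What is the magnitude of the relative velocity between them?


Given: v_A = 18 m/s east, v_B = 16 m/s east
Both move in the same direction; relative speed = |v_A - v_B|
|18 - 16| = |2|
= 2 m/s

2 m/s


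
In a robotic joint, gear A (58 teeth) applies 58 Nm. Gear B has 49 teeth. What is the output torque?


Given: N1 = 58, N2 = 49, T1 = 58 Nm
Using T2/T1 = N2/N1
T2 = T1 * N2 / N1
T2 = 58 * 49 / 58
T2 = 2842 / 58
T2 = 49 Nm

49 Nm


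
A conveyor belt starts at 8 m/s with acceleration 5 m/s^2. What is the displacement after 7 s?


Given: v0 = 8 m/s, a = 5 m/s^2, t = 7 s
Using s = v0*t + (1/2)*a*t^2
s = 8*7 + (1/2)*5*7^2
s = 56 + (1/2)*245
s = 56 + 245/2
s = 357/2

357/2 m


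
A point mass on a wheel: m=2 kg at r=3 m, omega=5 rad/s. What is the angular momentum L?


Given: m = 2 kg, r = 3 m, omega = 5 rad/s
For a point mass: I = m*r^2
I = 2*3^2 = 2*9 = 18
L = I*omega = 18*5
L = 90 kg*m^2/s

90 kg*m^2/s


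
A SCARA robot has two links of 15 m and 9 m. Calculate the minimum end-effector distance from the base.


Given: L1 = 15 m, L2 = 9 m
For a 2-link planar arm, min reach = |L1 - L2| (second link folded back)
Min reach = |15 - 9|
Min reach = 6 m

6 m


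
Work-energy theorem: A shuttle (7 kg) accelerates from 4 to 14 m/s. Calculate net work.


Given: m = 7 kg, v0 = 4 m/s, v = 14 m/s
Using W = (1/2)*m*(v^2 - v0^2)
v^2 = 14^2 = 196
v0^2 = 4^2 = 16
v^2 - v0^2 = 196 - 16 = 180
W = (1/2)*7*180 = 630 J

630 J


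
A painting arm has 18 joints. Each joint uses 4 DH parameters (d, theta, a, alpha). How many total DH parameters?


Given: 18 joints, 4 DH parameters per joint (d, theta, a, alpha)
Total DH parameters = number_of_joints * 4
Total = 18 * 4
Total = 72

72


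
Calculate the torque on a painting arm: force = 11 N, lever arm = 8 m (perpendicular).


Given: F = 11 N, r = 8 m, angle = 90 deg (perpendicular)
Using tau = F * r * sin(90)
sin(90) = 1
tau = 11 * 8 * 1
tau = 88 Nm

88 Nm


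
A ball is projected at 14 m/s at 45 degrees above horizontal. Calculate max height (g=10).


Given: v0 = 14 m/s, theta = 45 deg, g = 10 m/s^2
sin^2(45) = 1/2
Using H = v0^2 * sin^2(theta) / (2*g)
H = 14^2 * 1/2 / (2*10)
H = 196 * 1/2 / 20
H = 98 / 20
H = 49/10 m

49/10 m


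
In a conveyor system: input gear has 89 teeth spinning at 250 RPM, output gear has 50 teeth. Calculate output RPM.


Given: N1 = 89 teeth, w1 = 250 RPM, N2 = 50 teeth
Using N1*w1 = N2*w2
w2 = N1*w1 / N2
w2 = 89*250 / 50
w2 = 22250 / 50
w2 = 445 RPM

445 RPM


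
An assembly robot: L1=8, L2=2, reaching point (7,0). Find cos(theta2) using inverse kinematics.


Given: L1 = 8, L2 = 2, target (x, y) = (7, 0)
Using cos(theta2) = (x^2 + y^2 - L1^2 - L2^2) / (2*L1*L2)
x^2 + y^2 = 7^2 + 0 = 49
L1^2 + L2^2 = 64 + 4 = 68
Numerator = 49 - 68 = -19
Denominator = 2*8*2 = 32
cos(theta2) = -19/32 = -19/32

-19/32


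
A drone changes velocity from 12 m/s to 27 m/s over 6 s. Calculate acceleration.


Given: initial velocity v0 = 12 m/s, final velocity v = 27 m/s, time t = 6 s
Using a = (v - v0) / t
a = (27 - 12) / 6
a = 15 / 6
a = 5/2 m/s^2

5/2 m/s^2


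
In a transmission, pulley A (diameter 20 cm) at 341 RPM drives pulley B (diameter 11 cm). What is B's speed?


Given: D1 = 20 cm, w1 = 341 RPM, D2 = 11 cm
Using D1*w1 = D2*w2
w2 = D1*w1 / D2
w2 = 20*341 / 11
w2 = 6820 / 11
w2 = 620 RPM

620 RPM


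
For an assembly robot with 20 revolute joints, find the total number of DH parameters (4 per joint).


Given: 20 joints, 4 DH parameters per joint (d, theta, a, alpha)
Total DH parameters = number_of_joints * 4
Total = 20 * 4
Total = 80

80


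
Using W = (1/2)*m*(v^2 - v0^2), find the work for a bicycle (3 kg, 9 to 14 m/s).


Given: m = 3 kg, v0 = 9 m/s, v = 14 m/s
Using W = (1/2)*m*(v^2 - v0^2)
v^2 = 14^2 = 196
v0^2 = 9^2 = 81
v^2 - v0^2 = 196 - 81 = 115
W = (1/2)*3*115 = 345/2 J

345/2 J


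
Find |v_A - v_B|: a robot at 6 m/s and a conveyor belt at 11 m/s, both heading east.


Given: v_A = 6 m/s east, v_B = 11 m/s east
Both move in the same direction; relative speed = |v_A - v_B|
|6 - 11| = |-5|
= 5 m/s

5 m/s


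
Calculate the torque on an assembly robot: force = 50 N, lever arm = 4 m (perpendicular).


Given: F = 50 N, r = 4 m, angle = 90 deg (perpendicular)
Using tau = F * r * sin(90)
sin(90) = 1
tau = 50 * 4 * 1
tau = 200 Nm

200 Nm


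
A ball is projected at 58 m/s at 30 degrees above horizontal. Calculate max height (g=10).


Given: v0 = 58 m/s, theta = 30 deg, g = 10 m/s^2
sin^2(30) = 1/4
Using H = v0^2 * sin^2(theta) / (2*g)
H = 58^2 * 1/4 / (2*10)
H = 3364 * 1/4 / 20
H = 841 / 20
H = 841/20 m

841/20 m


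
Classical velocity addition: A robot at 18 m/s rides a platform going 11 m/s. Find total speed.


Given: object velocity = 18 m/s, platform velocity = 11 m/s (same direction)
Using classical velocity addition: v_total = v_object + v_platform
v_total = 18 + 11
v_total = 29 m/s

29 m/s


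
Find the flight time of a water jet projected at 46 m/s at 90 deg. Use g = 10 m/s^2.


Given: v0 = 46 m/s, theta = 90 deg, g = 10 m/s^2
sin(90) = 1
Using T = 2*v0*sin(theta) / g
T = 2*46*1 / 10
T = 92 / 10
T = 46/5 s

46/5 s


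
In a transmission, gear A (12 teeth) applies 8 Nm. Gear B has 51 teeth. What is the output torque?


Given: N1 = 12, N2 = 51, T1 = 8 Nm
Using T2/T1 = N2/N1
T2 = T1 * N2 / N1
T2 = 8 * 51 / 12
T2 = 408 / 12
T2 = 34 Nm

34 Nm


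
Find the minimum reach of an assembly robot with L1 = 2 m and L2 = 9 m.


Given: L1 = 2 m, L2 = 9 m
For a 2-link planar arm, min reach = |L1 - L2| (second link folded back)
Min reach = |2 - 9|
Min reach = 7 m

7 m


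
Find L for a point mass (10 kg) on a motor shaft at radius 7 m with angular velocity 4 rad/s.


Given: m = 10 kg, r = 7 m, omega = 4 rad/s
For a point mass: I = m*r^2
I = 10*7^2 = 10*49 = 490
L = I*omega = 490*4
L = 1960 kg*m^2/s

1960 kg*m^2/s


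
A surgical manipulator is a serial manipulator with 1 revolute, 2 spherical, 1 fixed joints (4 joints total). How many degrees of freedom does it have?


Given: serial robot with 1 revolute, 2 spherical, 1 fixed joints
DOF contribution per joint type: revolute=1, prismatic=1, spherical=3, fixed=0
DOF = 1*1 + 2*3 + 1*0
DOF = 7

7


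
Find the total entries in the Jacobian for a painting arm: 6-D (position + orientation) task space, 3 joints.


Given: task space dimension = 6, joints = 3
Jacobian is a 6 x 3 matrix
Total entries = rows * columns
Total = 6 * 3
Total = 18

18


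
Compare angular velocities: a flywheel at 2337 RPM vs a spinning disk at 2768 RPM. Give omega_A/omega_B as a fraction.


Given: RPM_A = 2337, RPM_B = 2768
omega = 2*pi*RPM/60, so omega_A/omega_B = RPM_A / RPM_B
omega_A/omega_B = 2337 / 2768
omega_A/omega_B = 2337/2768

2337/2768


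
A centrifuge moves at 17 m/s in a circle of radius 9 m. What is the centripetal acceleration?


Given: v = 17 m/s, r = 9 m
Using a_c = v^2 / r
a_c = 17^2 / 9
a_c = 289 / 9
a_c = 289/9 m/s^2

289/9 m/s^2


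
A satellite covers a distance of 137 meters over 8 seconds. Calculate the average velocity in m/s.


Given: distance d = 137 m, time t = 8 s
Using v = d / t
v = 137 / 8
v = 137/8 m/s

137/8 m/s


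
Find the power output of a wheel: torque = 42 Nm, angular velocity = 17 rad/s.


Given: tau = 42 Nm, omega = 17 rad/s
Using P = tau * omega
P = 42 * 17
P = 714 W

714 W


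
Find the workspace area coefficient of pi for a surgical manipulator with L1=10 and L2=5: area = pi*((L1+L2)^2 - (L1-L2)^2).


Given: L1 = 10, L2 = 5
(L1+L2)^2 = (15)^2 = 225
(L1-L2)^2 = (5)^2 = 25
Difference = 225 - 25 = 200
This equals 4*L1*L2 = 4*10*5 = 200
Workspace area = 200*pi

200


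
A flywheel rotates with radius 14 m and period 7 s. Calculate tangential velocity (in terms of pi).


Given: radius r = 14 m, period T = 7 s
Using v = 2*pi*r / T
v = 2*pi*14 / 7
v = 28*pi / 7
v = 4*pi m/s

4*pi m/s


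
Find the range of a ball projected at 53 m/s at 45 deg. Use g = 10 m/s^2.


Given: v0 = 53 m/s, theta = 45 deg, g = 10 m/s^2
sin(2*45) = sin(90) = 1
Using R = v0^2 * sin(2*theta) / g
R = 53^2 * 1 / 10
R = 2809 / 10
R = 2809/10 m

2809/10 m


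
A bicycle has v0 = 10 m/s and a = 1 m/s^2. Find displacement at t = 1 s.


Given: v0 = 10 m/s, a = 1 m/s^2, t = 1 s
Using s = v0*t + (1/2)*a*t^2
s = 10*1 + (1/2)*1*1^2
s = 10 + (1/2)*1
s = 10 + 1/2
s = 21/2

21/2 m


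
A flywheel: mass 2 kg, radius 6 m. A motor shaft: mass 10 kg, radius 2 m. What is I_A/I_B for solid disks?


Given: M1=2 kg, R1=6 m, M2=10 kg, R2=2 m
For a disk: I = (1/2)*M*R^2, so I_A/I_B = (M1*R1^2)/(M2*R2^2)
M1*R1^2 = 2*36 = 72
M2*R2^2 = 10*4 = 40
I_A/I_B = 72/40 = 9/5

9/5


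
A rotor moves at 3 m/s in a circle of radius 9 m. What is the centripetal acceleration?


Given: v = 3 m/s, r = 9 m
Using a_c = v^2 / r
a_c = 3^2 / 9
a_c = 9 / 9
a_c = 1 m/s^2

1 m/s^2


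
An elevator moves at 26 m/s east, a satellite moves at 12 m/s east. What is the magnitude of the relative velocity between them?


Given: v_A = 26 m/s east, v_B = 12 m/s east
Both move in the same direction; relative speed = |v_A - v_B|
|26 - 12| = |14|
= 14 m/s

14 m/s


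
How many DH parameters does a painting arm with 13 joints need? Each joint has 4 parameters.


Given: 13 joints, 4 DH parameters per joint (d, theta, a, alpha)
Total DH parameters = number_of_joints * 4
Total = 13 * 4
Total = 52

52


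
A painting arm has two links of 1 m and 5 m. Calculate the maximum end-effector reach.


Given: L1 = 1 m, L2 = 5 m
For a 2-link planar arm, max reach = L1 + L2 (fully extended)
Max reach = 1 + 5
Max reach = 6 m

6 m


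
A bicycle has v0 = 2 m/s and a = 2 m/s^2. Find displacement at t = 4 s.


Given: v0 = 2 m/s, a = 2 m/s^2, t = 4 s
Using s = v0*t + (1/2)*a*t^2
s = 2*4 + (1/2)*2*4^2
s = 8 + (1/2)*32
s = 8 + 16
s = 24

24 m


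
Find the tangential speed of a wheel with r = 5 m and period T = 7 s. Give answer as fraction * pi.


Given: radius r = 5 m, period T = 7 s
Using v = 2*pi*r / T
v = 2*pi*5 / 7
v = 10*pi / 7
v = 10/7*pi m/s

10/7*pi m/s


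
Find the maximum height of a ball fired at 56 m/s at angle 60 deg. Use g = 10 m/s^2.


Given: v0 = 56 m/s, theta = 60 deg, g = 10 m/s^2
sin^2(60) = 3/4
Using H = v0^2 * sin^2(theta) / (2*g)
H = 56^2 * 3/4 / (2*10)
H = 3136 * 3/4 / 20
H = 2352 / 20
H = 588/5 m

588/5 m


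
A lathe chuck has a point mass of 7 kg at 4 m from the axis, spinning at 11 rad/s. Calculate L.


Given: m = 7 kg, r = 4 m, omega = 11 rad/s
For a point mass: I = m*r^2
I = 7*4^2 = 7*16 = 112
L = I*omega = 112*11
L = 1232 kg*m^2/s

1232 kg*m^2/s


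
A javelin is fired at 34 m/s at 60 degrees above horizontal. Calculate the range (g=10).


Given: v0 = 34 m/s, theta = 60 deg, g = 10 m/s^2
sin(2*60) = sin(120) = sqrt(3)/2
Using R = v0^2 * sin(2*theta) / g
R = 34^2 * (sqrt(3)/2) / 10
R = 1156 * sqrt(3) / 20
R = 289/5*sqrt(3) m

289/5*sqrt(3) m


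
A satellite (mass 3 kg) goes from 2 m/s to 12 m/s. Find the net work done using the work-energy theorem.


Given: m = 3 kg, v0 = 2 m/s, v = 12 m/s
Using W = (1/2)*m*(v^2 - v0^2)
v^2 = 12^2 = 144
v0^2 = 2^2 = 4
v^2 - v0^2 = 144 - 4 = 140
W = (1/2)*3*140 = 210 J

210 J


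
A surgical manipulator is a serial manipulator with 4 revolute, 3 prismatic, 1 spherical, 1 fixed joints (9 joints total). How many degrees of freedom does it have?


Given: serial robot with 4 revolute, 3 prismatic, 1 spherical, 1 fixed joints
DOF contribution per joint type: revolute=1, prismatic=1, spherical=3, fixed=0
DOF = 4*1 + 3*1 + 1*3 + 1*0
DOF = 10

10


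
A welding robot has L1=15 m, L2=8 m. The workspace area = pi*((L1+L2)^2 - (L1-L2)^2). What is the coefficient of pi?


Given: L1 = 15, L2 = 8
(L1+L2)^2 = (23)^2 = 529
(L1-L2)^2 = (7)^2 = 49
Difference = 529 - 49 = 480
This equals 4*L1*L2 = 4*15*8 = 480
Workspace area = 480*pi

480


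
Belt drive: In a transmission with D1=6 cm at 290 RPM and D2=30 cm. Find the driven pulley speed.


Given: D1 = 6 cm, w1 = 290 RPM, D2 = 30 cm
Using D1*w1 = D2*w2
w2 = D1*w1 / D2
w2 = 6*290 / 30
w2 = 1740 / 30
w2 = 58 RPM

58 RPM


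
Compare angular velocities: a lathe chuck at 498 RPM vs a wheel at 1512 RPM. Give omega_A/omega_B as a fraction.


Given: RPM_A = 498, RPM_B = 1512
omega = 2*pi*RPM/60, so omega_A/omega_B = RPM_A / RPM_B
omega_A/omega_B = 498 / 1512
omega_A/omega_B = 83/252

83/252


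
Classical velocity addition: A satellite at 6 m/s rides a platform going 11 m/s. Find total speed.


Given: object velocity = 6 m/s, platform velocity = 11 m/s (same direction)
Using classical velocity addition: v_total = v_object + v_platform
v_total = 6 + 11
v_total = 17 m/s

17 m/s


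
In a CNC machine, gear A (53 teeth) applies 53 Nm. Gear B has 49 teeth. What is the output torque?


Given: N1 = 53, N2 = 49, T1 = 53 Nm
Using T2/T1 = N2/N1
T2 = T1 * N2 / N1
T2 = 53 * 49 / 53
T2 = 2597 / 53
T2 = 49 Nm

49 Nm


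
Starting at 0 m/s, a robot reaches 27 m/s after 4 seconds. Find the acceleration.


Given: initial velocity v0 = 0 m/s, final velocity v = 27 m/s, time t = 4 s
Using a = (v - v0) / t
a = (27 - 0) / 4
a = 27 / 4
a = 27/4 m/s^2

27/4 m/s^2


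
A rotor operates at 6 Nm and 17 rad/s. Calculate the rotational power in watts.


Given: tau = 6 Nm, omega = 17 rad/s
Using P = tau * omega
P = 6 * 17
P = 102 W

102 W


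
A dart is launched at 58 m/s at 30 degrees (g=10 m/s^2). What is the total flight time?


Given: v0 = 58 m/s, theta = 30 deg, g = 10 m/s^2
sin(30) = 1/2
Using T = 2*v0*sin(theta) / g
T = 2*58*1/2 / 10
T = 58 / 10
T = 29/5 s

29/5 s


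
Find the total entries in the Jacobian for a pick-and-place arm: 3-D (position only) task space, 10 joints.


Given: task space dimension = 3, joints = 10
Jacobian is a 3 x 10 matrix
Total entries = rows * columns
Total = 3 * 10
Total = 30

30


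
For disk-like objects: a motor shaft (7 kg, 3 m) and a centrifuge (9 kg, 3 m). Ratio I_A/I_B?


Given: M1=7 kg, R1=3 m, M2=9 kg, R2=3 m
For a disk: I = (1/2)*M*R^2, so I_A/I_B = (M1*R1^2)/(M2*R2^2)
M1*R1^2 = 7*9 = 63
M2*R2^2 = 9*9 = 81
I_A/I_B = 63/81 = 7/9

7/9


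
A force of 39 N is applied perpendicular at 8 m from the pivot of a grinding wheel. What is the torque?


Given: F = 39 N, r = 8 m, angle = 90 deg (perpendicular)
Using tau = F * r * sin(90)
sin(90) = 1
tau = 39 * 8 * 1
tau = 312 Nm

312 Nm


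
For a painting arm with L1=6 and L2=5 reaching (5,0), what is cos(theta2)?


Given: L1 = 6, L2 = 5, target (x, y) = (5, 0)
Using cos(theta2) = (x^2 + y^2 - L1^2 - L2^2) / (2*L1*L2)
x^2 + y^2 = 5^2 + 0 = 25
L1^2 + L2^2 = 36 + 25 = 61
Numerator = 25 - 61 = -36
Denominator = 2*6*5 = 60
cos(theta2) = -36/60 = -3/5

-3/5


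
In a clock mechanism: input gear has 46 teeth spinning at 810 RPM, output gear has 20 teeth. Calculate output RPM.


Given: N1 = 46 teeth, w1 = 810 RPM, N2 = 20 teeth
Using N1*w1 = N2*w2
w2 = N1*w1 / N2
w2 = 46*810 / 20
w2 = 37260 / 20
w2 = 1863 RPM

1863 RPM


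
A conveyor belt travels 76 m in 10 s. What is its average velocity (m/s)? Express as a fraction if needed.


Given: distance d = 76 m, time t = 10 s
Using v = d / t
v = 76 / 10
v = 38/5 m/s

38/5 m/s


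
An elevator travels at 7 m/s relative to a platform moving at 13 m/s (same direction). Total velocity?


Given: object velocity = 7 m/s, platform velocity = 13 m/s (same direction)
Using classical velocity addition: v_total = v_object + v_platform
v_total = 7 + 13
v_total = 20 m/s

20 m/s


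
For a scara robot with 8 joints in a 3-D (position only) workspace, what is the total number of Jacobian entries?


Given: task space dimension = 3, joints = 8
Jacobian is a 3 x 8 matrix
Total entries = rows * columns
Total = 3 * 8
Total = 24

24


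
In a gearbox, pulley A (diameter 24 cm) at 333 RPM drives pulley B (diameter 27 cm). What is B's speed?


Given: D1 = 24 cm, w1 = 333 RPM, D2 = 27 cm
Using D1*w1 = D2*w2
w2 = D1*w1 / D2
w2 = 24*333 / 27
w2 = 7992 / 27
w2 = 296 RPM

296 RPM


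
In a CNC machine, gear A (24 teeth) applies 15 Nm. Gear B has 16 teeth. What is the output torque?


Given: N1 = 24, N2 = 16, T1 = 15 Nm
Using T2/T1 = N2/N1
T2 = T1 * N2 / N1
T2 = 15 * 16 / 24
T2 = 240 / 24
T2 = 10 Nm

10 Nm


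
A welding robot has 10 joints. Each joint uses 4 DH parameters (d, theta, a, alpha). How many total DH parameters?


Given: 10 joints, 4 DH parameters per joint (d, theta, a, alpha)
Total DH parameters = number_of_joints * 4
Total = 10 * 4
Total = 40

40


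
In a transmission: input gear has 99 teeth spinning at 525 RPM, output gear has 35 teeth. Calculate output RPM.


Given: N1 = 99 teeth, w1 = 525 RPM, N2 = 35 teeth
Using N1*w1 = N2*w2
w2 = N1*w1 / N2
w2 = 99*525 / 35
w2 = 51975 / 35
w2 = 1485 RPM

1485 RPM


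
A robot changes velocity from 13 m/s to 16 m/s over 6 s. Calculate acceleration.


Given: initial velocity v0 = 13 m/s, final velocity v = 16 m/s, time t = 6 s
Using a = (v - v0) / t
a = (16 - 13) / 6
a = 3 / 6
a = 1/2 m/s^2

1/2 m/s^2


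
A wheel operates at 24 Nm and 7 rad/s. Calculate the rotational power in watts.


Given: tau = 24 Nm, omega = 7 rad/s
Using P = tau * omega
P = 24 * 7
P = 168 W

168 W


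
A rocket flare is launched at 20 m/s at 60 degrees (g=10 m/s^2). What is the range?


Given: v0 = 20 m/s, theta = 60 deg, g = 10 m/s^2
sin(2*60) = sin(120) = sqrt(3)/2
Using R = v0^2 * sin(2*theta) / g
R = 20^2 * (sqrt(3)/2) / 10
R = 400 * sqrt(3) / 20
R = 20*sqrt(3) m

20*sqrt(3) m


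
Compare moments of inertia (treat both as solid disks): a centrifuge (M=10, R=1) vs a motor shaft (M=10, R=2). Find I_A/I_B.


Given: M1=10 kg, R1=1 m, M2=10 kg, R2=2 m
For a disk: I = (1/2)*M*R^2, so I_A/I_B = (M1*R1^2)/(M2*R2^2)
M1*R1^2 = 10*1 = 10
M2*R2^2 = 10*4 = 40
I_A/I_B = 10/40 = 1/4

1/4


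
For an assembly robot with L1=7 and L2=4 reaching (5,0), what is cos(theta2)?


Given: L1 = 7, L2 = 4, target (x, y) = (5, 0)
Using cos(theta2) = (x^2 + y^2 - L1^2 - L2^2) / (2*L1*L2)
x^2 + y^2 = 5^2 + 0 = 25
L1^2 + L2^2 = 49 + 16 = 65
Numerator = 25 - 65 = -40
Denominator = 2*7*4 = 56
cos(theta2) = -40/56 = -5/7

-5/7


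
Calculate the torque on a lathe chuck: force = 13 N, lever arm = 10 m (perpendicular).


Given: F = 13 N, r = 10 m, angle = 90 deg (perpendicular)
Using tau = F * r * sin(90)
sin(90) = 1
tau = 13 * 10 * 1
tau = 130 Nm

130 Nm


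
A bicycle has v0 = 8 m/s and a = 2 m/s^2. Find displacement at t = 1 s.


Given: v0 = 8 m/s, a = 2 m/s^2, t = 1 s
Using s = v0*t + (1/2)*a*t^2
s = 8*1 + (1/2)*2*1^2
s = 8 + (1/2)*2
s = 8 + 1
s = 9

9 m


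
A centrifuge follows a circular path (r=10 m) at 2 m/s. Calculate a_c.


Given: v = 2 m/s, r = 10 m
Using a_c = v^2 / r
a_c = 2^2 / 10
a_c = 4 / 10
a_c = 2/5 m/s^2

2/5 m/s^2


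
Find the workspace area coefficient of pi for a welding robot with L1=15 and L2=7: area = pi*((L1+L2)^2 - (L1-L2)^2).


Given: L1 = 15, L2 = 7
(L1+L2)^2 = (22)^2 = 484
(L1-L2)^2 = (8)^2 = 64
Difference = 484 - 64 = 420
This equals 4*L1*L2 = 4*15*7 = 420
Workspace area = 420*pi

420


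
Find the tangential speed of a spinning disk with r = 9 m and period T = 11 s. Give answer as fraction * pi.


Given: radius r = 9 m, period T = 11 s
Using v = 2*pi*r / T
v = 2*pi*9 / 11
v = 18*pi / 11
v = 18/11*pi m/s

18/11*pi m/s


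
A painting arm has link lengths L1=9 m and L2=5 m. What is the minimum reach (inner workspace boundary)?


Given: L1 = 9 m, L2 = 5 m
For a 2-link planar arm, min reach = |L1 - L2| (second link folded back)
Min reach = |9 - 5|
Min reach = 4 m

4 m


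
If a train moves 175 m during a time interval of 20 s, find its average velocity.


Given: distance d = 175 m, time t = 20 s
Using v = d / t
v = 175 / 20
v = 35/4 m/s

35/4 m/s
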